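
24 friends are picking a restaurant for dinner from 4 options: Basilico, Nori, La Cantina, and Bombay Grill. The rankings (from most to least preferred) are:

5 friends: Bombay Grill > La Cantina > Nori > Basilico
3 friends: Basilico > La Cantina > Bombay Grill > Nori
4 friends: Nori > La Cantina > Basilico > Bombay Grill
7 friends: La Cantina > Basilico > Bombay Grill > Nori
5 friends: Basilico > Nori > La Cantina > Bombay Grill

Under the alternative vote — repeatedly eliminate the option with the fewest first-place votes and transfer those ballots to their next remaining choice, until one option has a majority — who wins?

La Cantina

Round 1: Basilico 8, Nori 4, La Cantina 7, Bombay Grill 5. Eliminate Nori.
Round 2: Basilico 8, La Cantina 11, Bombay Grill 5. Eliminate Bombay Grill.
Round 3: Basilico 8, La Cantina 16. La Cantina has a majority.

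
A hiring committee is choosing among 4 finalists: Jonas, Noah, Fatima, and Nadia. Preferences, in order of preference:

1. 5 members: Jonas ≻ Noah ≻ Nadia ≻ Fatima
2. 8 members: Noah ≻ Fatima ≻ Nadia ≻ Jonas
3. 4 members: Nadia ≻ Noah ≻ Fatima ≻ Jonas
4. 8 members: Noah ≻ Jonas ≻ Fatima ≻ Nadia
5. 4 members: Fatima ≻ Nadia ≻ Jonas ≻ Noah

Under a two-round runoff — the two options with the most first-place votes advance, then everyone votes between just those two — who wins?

Round 1 first-place votes: Jonas 5, Noah 16, Fatima 4, Nadia 4.
Noah and Jonas advance.
Runoff: Noah is preferred to Jonas by 20 voters; Jonas by 9.
Noah wins the runoff.

Noah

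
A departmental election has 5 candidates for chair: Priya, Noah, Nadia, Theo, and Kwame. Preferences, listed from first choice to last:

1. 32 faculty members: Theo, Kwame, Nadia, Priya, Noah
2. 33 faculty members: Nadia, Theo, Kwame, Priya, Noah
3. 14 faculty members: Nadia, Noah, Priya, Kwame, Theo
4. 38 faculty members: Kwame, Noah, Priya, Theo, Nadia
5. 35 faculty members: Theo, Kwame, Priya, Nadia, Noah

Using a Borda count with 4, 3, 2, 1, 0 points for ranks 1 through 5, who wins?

Kwame

Priya: 32·1 + 33·1 + 14·2 + 38·2 + 35·2 = 239
Noah: 32·0 + 33·0 + 14·3 + 38·3 + 35·0 = 156
Nadia: 32·2 + 33·4 + 14·4 + 38·0 + 35·1 = 287
Theo: 32·4 + 33·3 + 14·0 + 38·1 + 35·4 = 405
Kwame: 32·3 + 33·2 + 14·1 + 38·4 + 35·3 = 433
Kwame has the highest Borda score (433).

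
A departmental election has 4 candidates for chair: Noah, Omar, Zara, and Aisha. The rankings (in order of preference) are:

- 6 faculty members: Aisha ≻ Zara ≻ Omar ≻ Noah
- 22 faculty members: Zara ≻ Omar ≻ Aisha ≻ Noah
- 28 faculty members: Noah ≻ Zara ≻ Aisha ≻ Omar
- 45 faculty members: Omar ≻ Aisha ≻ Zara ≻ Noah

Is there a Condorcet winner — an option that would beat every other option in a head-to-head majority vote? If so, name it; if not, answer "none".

Checking pairwise contests:
Omar beats Noah 73–28.
Zara beats Omar 56–45.
Aisha beats Zara 51–50.
Omar beats Aisha 67–34.
Every option loses at least one head-to-head, so there is no Condorcet winner.

none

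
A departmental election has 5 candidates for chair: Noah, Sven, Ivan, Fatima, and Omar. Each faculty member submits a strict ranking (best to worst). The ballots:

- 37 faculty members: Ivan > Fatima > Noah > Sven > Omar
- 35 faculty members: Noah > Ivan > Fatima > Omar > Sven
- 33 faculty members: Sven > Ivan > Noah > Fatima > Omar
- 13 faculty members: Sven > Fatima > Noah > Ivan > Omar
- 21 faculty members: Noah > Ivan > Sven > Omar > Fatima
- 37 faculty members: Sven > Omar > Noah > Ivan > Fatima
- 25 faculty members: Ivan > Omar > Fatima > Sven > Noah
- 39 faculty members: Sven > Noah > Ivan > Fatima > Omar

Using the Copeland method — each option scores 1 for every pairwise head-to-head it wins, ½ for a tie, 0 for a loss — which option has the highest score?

Sven

Noah: beats Ivan, Fatima, and Omar; loses to Sven → score 3.
Sven: beats Noah, Ivan, Fatima, and Omar → score 4.
Ivan: beats Fatima and Omar; loses to Noah and Sven → score 2.
Fatima: beats Omar; loses to Noah, Sven, and Ivan → score 1.
Omar: loses to Noah, Sven, Ivan, and Fatima → score 0.
Sven has the best pairwise record.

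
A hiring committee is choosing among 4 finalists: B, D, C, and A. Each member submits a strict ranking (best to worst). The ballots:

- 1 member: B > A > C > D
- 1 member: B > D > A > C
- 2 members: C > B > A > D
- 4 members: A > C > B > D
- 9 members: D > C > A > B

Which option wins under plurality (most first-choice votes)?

D

First-place votes: B 2, D 9, C 2, A 4.
D has the most first-place votes.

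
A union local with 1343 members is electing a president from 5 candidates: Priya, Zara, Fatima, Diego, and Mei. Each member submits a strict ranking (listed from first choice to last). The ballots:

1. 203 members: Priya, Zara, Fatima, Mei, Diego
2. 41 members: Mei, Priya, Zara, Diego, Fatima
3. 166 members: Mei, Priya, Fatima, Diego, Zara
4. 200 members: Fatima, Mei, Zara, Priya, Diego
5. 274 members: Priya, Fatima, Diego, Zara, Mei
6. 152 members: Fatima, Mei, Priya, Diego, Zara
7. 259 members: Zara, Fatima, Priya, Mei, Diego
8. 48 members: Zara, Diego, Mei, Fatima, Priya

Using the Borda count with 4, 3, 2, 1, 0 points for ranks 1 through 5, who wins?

Fatima

Priya: 203·4 + 41·3 + 166·3 + 200·1 + 274·4 + 152·2 + 259·2 + 48·0 = 3551
Zara: 203·3 + 41·2 + 166·0 + 200·2 + 274·1 + 152·0 + 259·4 + 48·4 = 2593
Fatima: 203·2 + 41·0 + 166·2 + 200·4 + 274·3 + 152·4 + 259·3 + 48·1 = 3793
Diego: 203·0 + 41·1 + 166·1 + 200·0 + 274·2 + 152·1 + 259·0 + 48·3 = 1051
Mei: 203·1 + 41·4 + 166·4 + 200·3 + 274·0 + 152·3 + 259·1 + 48·2 = 2442
Fatima has the highest Borda score (3793).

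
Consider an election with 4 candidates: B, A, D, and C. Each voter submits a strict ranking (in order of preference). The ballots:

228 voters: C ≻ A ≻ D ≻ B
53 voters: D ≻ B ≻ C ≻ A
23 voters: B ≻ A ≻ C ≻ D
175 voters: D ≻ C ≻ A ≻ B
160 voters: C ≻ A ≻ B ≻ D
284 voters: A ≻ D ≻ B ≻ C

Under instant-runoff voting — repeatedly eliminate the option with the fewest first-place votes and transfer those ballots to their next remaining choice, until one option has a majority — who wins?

Round 1: B 23, A 284, D 228, C 388. Eliminate B.
Round 2: A 307, D 228, C 388. Eliminate D.
Round 3: A 307, C 616. C has a majority.

C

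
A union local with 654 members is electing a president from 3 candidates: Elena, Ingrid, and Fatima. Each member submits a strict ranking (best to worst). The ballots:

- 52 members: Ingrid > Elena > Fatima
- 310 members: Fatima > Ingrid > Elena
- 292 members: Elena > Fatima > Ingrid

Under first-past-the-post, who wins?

Fatima

First-place votes: Elena 292, Ingrid 52, Fatima 310.
Fatima has the most first-place votes.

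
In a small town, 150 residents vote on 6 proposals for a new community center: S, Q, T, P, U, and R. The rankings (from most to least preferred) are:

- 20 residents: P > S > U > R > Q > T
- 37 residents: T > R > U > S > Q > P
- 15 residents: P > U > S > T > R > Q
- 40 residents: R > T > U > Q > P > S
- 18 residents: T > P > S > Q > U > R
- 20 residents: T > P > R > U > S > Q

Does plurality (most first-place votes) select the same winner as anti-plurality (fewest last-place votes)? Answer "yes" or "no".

no

Plurality — first-place votes: S 0, Q 0, T 75, P 35, U 0, R 40. Winner: T.
Anti-plurality — last-place votes: S 40, Q 35, T 20, P 37, U 0, R 18. Winner: U.
The two methods disagree.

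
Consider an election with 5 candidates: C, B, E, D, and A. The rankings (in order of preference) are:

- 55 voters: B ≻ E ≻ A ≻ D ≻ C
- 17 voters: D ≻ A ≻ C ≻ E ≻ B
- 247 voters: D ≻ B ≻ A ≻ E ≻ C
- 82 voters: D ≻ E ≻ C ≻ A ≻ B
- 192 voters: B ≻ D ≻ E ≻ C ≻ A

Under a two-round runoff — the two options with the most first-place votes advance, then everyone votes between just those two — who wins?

D

Round 1 first-place votes: C 0, B 247, E 0, D 346, A 0.
D and B advance.
Runoff: D is preferred to B by 346 voters; B by 247.
D wins the runoff.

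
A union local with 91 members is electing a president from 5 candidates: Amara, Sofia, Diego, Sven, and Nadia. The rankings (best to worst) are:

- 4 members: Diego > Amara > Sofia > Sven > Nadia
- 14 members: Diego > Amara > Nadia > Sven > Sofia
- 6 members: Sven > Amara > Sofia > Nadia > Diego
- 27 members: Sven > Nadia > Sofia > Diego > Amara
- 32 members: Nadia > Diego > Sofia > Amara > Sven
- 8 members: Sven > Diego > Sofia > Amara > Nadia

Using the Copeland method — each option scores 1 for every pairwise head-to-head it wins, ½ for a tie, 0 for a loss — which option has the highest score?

Amara: beats Sven; loses to Sofia, Diego, and Nadia → score 1.
Sofia: beats Amara; loses to Diego, Sven, and Nadia → score 1.
Diego: beats Amara, Sofia, and Sven; loses to Nadia → score 3.
Sven: beats Sofia; loses to Amara, Diego, and Nadia → score 1.
Nadia: beats Amara, Sofia, Diego, and Sven → score 4.
Nadia has the best pairwise record.

Nadia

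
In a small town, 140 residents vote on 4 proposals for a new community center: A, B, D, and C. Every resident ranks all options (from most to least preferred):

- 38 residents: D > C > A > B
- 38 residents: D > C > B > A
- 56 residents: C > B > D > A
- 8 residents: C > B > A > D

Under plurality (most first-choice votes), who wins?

D

First-place votes: A 0, B 0, D 76, C 64.
D has the most first-place votes.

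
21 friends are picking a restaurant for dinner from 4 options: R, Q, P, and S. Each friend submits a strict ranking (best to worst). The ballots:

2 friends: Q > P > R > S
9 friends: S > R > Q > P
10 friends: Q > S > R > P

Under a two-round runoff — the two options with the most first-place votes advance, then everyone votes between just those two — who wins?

Round 1 first-place votes: R 0, Q 12, P 0, S 9.
Q and S advance.
Runoff: Q is preferred to S by 12 voters; S by 9.
Q wins the runoff.

Q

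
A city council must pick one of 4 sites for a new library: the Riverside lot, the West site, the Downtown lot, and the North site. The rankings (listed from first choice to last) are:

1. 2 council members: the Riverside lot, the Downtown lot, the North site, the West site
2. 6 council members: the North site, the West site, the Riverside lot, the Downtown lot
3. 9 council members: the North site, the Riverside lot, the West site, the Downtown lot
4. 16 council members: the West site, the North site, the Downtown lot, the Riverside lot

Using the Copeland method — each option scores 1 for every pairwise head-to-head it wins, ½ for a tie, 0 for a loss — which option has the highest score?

the Riverside lot: beats the Downtown lot; loses to the West site and the North site → score 1.
the West site: beats the Riverside lot and the Downtown lot; loses to the North site → score 2.
the Downtown lot: loses to the Riverside lot, the West site, and the North site → score 0.
the North site: beats the Riverside lot, the West site, and the Downtown lot → score 3.
the North site has the best pairwise record.

the North site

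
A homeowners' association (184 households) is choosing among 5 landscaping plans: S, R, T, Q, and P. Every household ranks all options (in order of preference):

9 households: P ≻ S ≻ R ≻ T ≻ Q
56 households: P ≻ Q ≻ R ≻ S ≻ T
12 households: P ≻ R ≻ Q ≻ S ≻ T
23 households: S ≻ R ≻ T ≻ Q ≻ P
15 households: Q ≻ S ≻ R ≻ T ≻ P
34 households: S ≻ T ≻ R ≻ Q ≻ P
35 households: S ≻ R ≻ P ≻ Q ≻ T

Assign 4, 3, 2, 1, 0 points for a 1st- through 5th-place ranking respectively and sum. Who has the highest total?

S

S: 9·3 + 56·1 + 12·1 + 23·4 + 15·3 + 34·4 + 35·4 = 508
R: 9·2 + 56·2 + 12·3 + 23·3 + 15·2 + 34·2 + 35·3 = 438
T: 9·1 + 56·0 + 12·0 + 23·2 + 15·1 + 34·3 + 35·0 = 172
Q: 9·0 + 56·3 + 12·2 + 23·1 + 15·4 + 34·1 + 35·1 = 344
P: 9·4 + 56·4 + 12·4 + 23·0 + 15·0 + 34·0 + 35·2 = 378
S has the highest Borda score (508).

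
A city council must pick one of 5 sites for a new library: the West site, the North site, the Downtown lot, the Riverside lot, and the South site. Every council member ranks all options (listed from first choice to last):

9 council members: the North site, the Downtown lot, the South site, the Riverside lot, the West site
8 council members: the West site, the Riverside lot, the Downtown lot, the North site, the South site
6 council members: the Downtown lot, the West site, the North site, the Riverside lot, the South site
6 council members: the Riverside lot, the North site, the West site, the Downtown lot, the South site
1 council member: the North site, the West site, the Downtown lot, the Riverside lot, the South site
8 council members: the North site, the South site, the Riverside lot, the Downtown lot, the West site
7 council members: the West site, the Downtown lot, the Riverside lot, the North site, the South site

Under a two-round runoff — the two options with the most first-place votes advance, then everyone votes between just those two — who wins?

Round 1 first-place votes: the West site 15, the North site 18, the Downtown lot 6, the Riverside lot 6, the South site 0.
the North site and the West site advance.
Runoff: the North site is preferred to the West site by 24 voters; the West site by 21.
the North site wins the runoff.

the North site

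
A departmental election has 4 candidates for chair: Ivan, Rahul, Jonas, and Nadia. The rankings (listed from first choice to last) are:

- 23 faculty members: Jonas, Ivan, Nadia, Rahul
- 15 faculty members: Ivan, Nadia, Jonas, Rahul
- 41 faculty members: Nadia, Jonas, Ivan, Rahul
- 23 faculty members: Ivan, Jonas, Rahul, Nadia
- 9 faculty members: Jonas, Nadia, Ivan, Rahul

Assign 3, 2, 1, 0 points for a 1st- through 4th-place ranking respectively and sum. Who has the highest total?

Jonas

Ivan: 23·2 + 15·3 + 41·1 + 23·3 + 9·1 = 210
Rahul: 23·0 + 15·0 + 41·0 + 23·1 + 9·0 = 23
Jonas: 23·3 + 15·1 + 41·2 + 23·2 + 9·3 = 239
Nadia: 23·1 + 15·2 + 41·3 + 23·0 + 9·2 = 194
Jonas has the highest Borda score (239).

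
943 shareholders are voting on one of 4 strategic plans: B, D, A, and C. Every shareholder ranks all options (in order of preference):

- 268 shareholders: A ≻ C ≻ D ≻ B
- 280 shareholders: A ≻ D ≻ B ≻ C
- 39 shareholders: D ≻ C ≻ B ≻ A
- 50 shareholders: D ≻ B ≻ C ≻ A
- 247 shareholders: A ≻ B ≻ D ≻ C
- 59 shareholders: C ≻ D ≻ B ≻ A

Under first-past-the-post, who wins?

A

First-place votes: B 0, D 89, A 795, C 59.
A has the most first-place votes.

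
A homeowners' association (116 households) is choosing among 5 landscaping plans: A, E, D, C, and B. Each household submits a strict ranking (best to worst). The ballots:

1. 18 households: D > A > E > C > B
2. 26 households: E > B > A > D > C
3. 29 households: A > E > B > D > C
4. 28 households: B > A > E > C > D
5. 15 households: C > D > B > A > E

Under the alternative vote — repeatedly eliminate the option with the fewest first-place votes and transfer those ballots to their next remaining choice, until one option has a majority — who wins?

B

Round 1: A 29, E 26, D 18, C 15, B 28. Eliminate C.
Round 2: A 29, E 26, D 33, B 28. Eliminate E.
Round 3: A 29, D 33, B 54. Eliminate A.
Round 4: D 33, B 83. B has a majority.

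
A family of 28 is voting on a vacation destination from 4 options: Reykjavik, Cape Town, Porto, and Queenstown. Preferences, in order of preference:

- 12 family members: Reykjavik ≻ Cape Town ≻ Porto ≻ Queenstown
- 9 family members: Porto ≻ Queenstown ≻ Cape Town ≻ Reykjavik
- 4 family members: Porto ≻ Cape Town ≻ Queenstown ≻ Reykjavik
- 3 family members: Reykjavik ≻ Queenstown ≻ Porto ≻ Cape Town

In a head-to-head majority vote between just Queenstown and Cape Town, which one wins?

Cape Town

Voters preferring Queenstown to Cape Town: 12; preferring Cape Town to Queenstown: 16.
Cape Town wins the head-to-head.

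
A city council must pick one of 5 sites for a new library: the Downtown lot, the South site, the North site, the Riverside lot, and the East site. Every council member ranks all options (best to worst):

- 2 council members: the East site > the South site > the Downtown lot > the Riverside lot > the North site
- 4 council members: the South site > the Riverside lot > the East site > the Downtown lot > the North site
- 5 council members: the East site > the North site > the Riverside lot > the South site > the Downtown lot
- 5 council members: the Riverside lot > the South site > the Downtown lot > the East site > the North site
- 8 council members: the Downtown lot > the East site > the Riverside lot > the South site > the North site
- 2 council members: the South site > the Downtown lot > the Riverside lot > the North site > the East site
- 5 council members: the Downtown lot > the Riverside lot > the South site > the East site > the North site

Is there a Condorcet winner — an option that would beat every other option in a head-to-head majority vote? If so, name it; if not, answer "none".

Checking pairwise contests:
the South site beats the Downtown lot 18–13.
the Riverside lot beats the South site 23–8.
the Downtown lot beats the North site 26–5.
the Downtown lot beats the Riverside lot 17–14.
the Downtown lot beats the East site 20–11.
Every option loses at least one head-to-head, so there is no Condorcet winner.

none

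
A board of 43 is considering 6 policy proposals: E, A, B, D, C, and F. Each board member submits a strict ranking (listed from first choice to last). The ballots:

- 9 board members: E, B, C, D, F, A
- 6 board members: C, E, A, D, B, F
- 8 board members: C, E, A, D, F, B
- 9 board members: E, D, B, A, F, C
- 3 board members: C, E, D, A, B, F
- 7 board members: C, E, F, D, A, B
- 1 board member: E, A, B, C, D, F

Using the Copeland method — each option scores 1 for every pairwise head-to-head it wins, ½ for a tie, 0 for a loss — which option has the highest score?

C

E: beats A, B, D, and F; loses to C → score 4.
A: beats B and F; loses to E, D, and C → score 2.
B: beats F; loses to E, A, D, and C → score 1.
D: beats A, B, and F; loses to E and C → score 3.
C: beats E, A, B, D, and F → score 5.
F: loses to E, A, B, D, and C → score 0.
C has the best pairwise record.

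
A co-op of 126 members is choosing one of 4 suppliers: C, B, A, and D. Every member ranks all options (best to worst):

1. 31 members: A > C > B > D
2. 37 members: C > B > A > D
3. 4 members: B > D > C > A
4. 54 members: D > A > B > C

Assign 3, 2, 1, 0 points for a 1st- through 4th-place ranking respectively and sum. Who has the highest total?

A

C: 31·2 + 37·3 + 4·1 + 54·0 = 177
B: 31·1 + 37·2 + 4·3 + 54·1 = 171
A: 31·3 + 37·1 + 4·0 + 54·2 = 238
D: 31·0 + 37·0 + 4·2 + 54·3 = 170
A has the highest Borda score (238).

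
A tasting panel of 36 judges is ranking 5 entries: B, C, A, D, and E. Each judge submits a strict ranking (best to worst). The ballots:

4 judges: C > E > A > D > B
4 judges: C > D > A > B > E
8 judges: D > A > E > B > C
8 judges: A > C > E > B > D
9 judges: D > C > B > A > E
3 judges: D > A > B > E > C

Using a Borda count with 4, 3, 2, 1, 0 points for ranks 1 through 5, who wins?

D

B: 4·0 + 4·1 + 8·1 + 8·1 + 9·2 + 3·2 = 44
C: 4·4 + 4·4 + 8·0 + 8·3 + 9·3 + 3·0 = 83
A: 4·2 + 4·2 + 8·3 + 8·4 + 9·1 + 3·3 = 90
D: 4·1 + 4·3 + 8·4 + 8·0 + 9·4 + 3·4 = 96
E: 4·3 + 4·0 + 8·2 + 8·2 + 9·0 + 3·1 = 47
D has the highest Borda score (96).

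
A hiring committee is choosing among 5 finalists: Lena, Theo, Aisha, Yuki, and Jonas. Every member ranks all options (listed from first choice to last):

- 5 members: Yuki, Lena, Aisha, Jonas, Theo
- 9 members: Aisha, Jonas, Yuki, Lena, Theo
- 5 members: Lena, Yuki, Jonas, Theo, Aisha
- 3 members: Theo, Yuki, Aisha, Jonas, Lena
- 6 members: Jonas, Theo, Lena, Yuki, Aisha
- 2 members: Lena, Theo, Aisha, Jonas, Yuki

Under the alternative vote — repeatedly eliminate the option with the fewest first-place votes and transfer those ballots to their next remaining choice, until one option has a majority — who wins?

Round 1: Lena 7, Theo 3, Aisha 9, Yuki 5, Jonas 6. Eliminate Theo.
Round 2: Lena 7, Aisha 9, Yuki 8, Jonas 6. Eliminate Jonas.
Round 3: Lena 13, Aisha 9, Yuki 8. Eliminate Yuki.
Round 4: Lena 18, Aisha 12. Lena has a majority.

Lena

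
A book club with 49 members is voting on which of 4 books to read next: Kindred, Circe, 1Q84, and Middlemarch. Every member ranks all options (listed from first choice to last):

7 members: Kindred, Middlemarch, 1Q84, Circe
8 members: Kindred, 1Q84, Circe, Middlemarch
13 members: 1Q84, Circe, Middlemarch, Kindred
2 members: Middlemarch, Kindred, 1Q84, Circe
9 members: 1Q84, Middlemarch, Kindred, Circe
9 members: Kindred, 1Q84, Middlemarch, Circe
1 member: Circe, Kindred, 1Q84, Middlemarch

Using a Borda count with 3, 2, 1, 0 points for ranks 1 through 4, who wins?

Kindred: 7·3 + 8·3 + 13·0 + 2·2 + 9·1 + 9·3 + 1·2 = 87
Circe: 7·0 + 8·1 + 13·2 + 2·0 + 9·0 + 9·0 + 1·3 = 37
1Q84: 7·1 + 8·2 + 13·3 + 2·1 + 9·3 + 9·2 + 1·1 = 110
Middlemarch: 7·2 + 8·0 + 13·1 + 2·3 + 9·2 + 9·1 + 1·0 = 60
1Q84 has the highest Borda score (110).

1Q84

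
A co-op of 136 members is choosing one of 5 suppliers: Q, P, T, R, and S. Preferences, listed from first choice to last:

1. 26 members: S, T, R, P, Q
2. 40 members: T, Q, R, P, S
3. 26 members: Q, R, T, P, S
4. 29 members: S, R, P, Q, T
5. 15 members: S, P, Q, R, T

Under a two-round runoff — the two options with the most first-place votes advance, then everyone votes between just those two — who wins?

S

Round 1 first-place votes: Q 26, P 0, T 40, R 0, S 70.
S and T advance.
Runoff: S is preferred to T by 70 voters; T by 66.
S wins the runoff.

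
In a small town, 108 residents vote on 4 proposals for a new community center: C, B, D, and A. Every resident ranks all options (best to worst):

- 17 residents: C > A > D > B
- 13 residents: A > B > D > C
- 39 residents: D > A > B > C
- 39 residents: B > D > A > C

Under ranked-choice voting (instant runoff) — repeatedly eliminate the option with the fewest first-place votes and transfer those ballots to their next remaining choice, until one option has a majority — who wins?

Round 1: C 17, B 39, D 39, A 13. Eliminate A.
Round 2: C 17, B 52, D 39. Eliminate C.
Round 3: B 52, D 56. D has a majority.

D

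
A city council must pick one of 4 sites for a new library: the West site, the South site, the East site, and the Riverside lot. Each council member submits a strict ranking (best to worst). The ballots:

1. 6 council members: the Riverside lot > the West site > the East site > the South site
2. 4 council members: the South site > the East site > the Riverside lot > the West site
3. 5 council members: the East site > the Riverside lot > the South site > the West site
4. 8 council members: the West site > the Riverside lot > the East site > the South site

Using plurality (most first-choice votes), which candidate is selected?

the West site

First-place votes: the West site 8, the South site 4, the East site 5, the Riverside lot 6.
the West site has the most first-place votes.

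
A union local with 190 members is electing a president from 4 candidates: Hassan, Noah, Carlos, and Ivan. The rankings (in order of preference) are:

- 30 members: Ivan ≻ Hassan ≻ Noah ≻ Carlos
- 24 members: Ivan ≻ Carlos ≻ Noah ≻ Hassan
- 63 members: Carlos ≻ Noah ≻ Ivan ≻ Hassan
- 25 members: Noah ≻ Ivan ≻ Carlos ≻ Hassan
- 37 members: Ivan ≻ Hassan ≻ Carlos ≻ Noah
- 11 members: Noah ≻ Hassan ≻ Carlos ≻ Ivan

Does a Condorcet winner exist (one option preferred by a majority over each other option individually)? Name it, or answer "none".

Checking pairwise contests:
Noah beats Hassan 123–67.
Carlos beats Noah 124–66.
Ivan beats Carlos 116–74.
Noah beats Ivan 99–91.
Every option loses at least one head-to-head, so there is no Condorcet winner.

none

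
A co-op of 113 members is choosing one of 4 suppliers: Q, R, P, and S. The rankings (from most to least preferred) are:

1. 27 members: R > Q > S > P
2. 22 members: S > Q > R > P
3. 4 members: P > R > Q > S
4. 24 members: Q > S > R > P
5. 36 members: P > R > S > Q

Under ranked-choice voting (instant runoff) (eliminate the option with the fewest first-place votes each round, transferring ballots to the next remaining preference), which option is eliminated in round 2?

Round 1: Q 24, R 27, P 40, S 22. Eliminate S.
Round 2: Q 46, R 27, P 40. Eliminate R.

R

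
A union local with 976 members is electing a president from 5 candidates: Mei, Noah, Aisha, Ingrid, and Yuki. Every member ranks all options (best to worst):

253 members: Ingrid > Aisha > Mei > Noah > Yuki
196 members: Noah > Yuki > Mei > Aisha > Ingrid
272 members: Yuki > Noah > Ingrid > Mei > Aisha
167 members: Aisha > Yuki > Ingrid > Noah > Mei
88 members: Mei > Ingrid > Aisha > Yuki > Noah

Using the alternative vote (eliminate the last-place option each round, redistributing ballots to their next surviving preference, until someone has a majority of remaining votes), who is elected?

Round 1: Mei 88, Noah 196, Aisha 167, Ingrid 253, Yuki 272. Eliminate Mei.
Round 2: Noah 196, Aisha 167, Ingrid 341, Yuki 272. Eliminate Aisha.
Round 3: Noah 196, Ingrid 341, Yuki 439. Eliminate Noah.
Round 4: Ingrid 341, Yuki 635. Yuki has a majority.

Yuki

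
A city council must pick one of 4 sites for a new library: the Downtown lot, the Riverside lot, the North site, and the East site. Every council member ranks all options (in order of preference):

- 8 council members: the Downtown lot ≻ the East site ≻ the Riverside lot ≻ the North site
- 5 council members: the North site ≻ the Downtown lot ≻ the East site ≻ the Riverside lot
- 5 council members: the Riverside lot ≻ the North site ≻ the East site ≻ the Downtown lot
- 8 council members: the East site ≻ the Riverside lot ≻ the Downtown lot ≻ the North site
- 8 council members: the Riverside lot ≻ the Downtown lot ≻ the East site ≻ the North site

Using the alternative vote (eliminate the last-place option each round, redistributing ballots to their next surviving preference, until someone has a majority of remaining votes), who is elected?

the Riverside lot

Round 1: the Downtown lot 8, the Riverside lot 13, the North site 5, the East site 8. Eliminate the North site.
Round 2: the Downtown lot 13, the Riverside lot 13, the East site 8. Eliminate the East site.
Round 3: the Downtown lot 13, the Riverside lot 21. The Riverside lot has a majority.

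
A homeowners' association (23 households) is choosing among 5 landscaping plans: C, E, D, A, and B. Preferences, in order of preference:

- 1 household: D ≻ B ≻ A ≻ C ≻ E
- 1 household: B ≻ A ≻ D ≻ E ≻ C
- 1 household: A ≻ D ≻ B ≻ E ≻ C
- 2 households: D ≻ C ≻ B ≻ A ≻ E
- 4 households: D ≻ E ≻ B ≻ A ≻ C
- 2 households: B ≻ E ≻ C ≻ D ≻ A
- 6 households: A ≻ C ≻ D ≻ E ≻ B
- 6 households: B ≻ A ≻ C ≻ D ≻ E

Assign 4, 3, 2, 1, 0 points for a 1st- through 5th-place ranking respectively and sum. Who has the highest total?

A

C: 1·1 + 1·0 + 1·0 + 2·3 + 4·0 + 2·2 + 6·3 + 6·2 = 41
E: 1·0 + 1·1 + 1·1 + 2·0 + 4·3 + 2·3 + 6·1 + 6·0 = 26
D: 1·4 + 1·2 + 1·3 + 2·4 + 4·4 + 2·1 + 6·2 + 6·1 = 53
A: 1·2 + 1·3 + 1·4 + 2·1 + 4·1 + 2·0 + 6·4 + 6·3 = 57
B: 1·3 + 1·4 + 1·2 + 2·2 + 4·2 + 2·4 + 6·0 + 6·4 = 53
A has the highest Borda score (57).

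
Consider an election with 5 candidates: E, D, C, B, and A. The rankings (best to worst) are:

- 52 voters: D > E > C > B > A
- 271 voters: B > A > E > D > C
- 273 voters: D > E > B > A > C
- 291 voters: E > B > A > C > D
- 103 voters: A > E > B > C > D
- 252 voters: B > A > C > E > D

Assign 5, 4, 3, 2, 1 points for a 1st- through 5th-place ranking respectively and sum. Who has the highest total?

E: 52·4 + 271·3 + 273·4 + 291·5 + 103·4 + 252·2 = 4484
D: 52·5 + 271·2 + 273·5 + 291·1 + 103·1 + 252·1 = 2813
C: 52·3 + 271·1 + 273·1 + 291·2 + 103·2 + 252·3 = 2244
B: 52·2 + 271·5 + 273·3 + 291·4 + 103·3 + 252·5 = 5011
A: 52·1 + 271·4 + 273·2 + 291·3 + 103·5 + 252·4 = 4078
B has the highest Borda score (5011).

B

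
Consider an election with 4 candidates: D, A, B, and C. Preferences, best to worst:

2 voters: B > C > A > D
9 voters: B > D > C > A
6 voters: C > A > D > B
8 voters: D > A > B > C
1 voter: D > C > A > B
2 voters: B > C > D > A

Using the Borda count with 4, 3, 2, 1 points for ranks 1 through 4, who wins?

D

D: 2·1 + 9·3 + 6·2 + 8·4 + 1·4 + 2·2 = 81
A: 2·2 + 9·1 + 6·3 + 8·3 + 1·2 + 2·1 = 59
B: 2·4 + 9·4 + 6·1 + 8·2 + 1·1 + 2·4 = 75
C: 2·3 + 9·2 + 6·4 + 8·1 + 1·3 + 2·3 = 65
D has the highest Borda score (81).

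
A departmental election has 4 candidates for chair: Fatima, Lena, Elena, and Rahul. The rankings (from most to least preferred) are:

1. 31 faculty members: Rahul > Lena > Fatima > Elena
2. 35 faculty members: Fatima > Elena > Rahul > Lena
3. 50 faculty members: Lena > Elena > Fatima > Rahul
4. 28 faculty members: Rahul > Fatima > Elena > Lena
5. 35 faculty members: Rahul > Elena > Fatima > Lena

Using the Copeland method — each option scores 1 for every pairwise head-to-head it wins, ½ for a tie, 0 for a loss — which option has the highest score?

Fatima: beats Lena and Elena; loses to Rahul → score 2.
Lena: loses to Fatima, Elena, and Rahul → score 0.
Elena: beats Lena; loses to Fatima and Rahul → score 1.
Rahul: beats Fatima, Lena, and Elena → score 3.
Rahul has the best pairwise record.

Rahul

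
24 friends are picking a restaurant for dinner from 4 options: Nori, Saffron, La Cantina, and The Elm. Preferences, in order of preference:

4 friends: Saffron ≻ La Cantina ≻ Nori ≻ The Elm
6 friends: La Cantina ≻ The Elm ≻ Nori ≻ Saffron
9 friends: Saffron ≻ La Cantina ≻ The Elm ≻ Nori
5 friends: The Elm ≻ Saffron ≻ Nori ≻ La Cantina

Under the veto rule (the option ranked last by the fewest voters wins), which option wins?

Last-place votes: Nori 9, Saffron 6, La Cantina 5, The Elm 4.
The Elm is ranked last by the fewest voters, so The Elm wins.

The Elm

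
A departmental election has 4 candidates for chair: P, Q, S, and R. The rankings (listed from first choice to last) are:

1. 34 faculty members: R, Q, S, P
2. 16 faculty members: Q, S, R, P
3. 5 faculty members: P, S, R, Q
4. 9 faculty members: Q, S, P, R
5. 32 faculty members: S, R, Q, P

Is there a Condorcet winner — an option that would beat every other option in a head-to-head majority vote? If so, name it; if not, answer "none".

Checking pairwise contests:
Q beats P 91–5.
R beats Q 71–25.
Q beats S 59–37.
S beats R 62–34.
Every option loses at least one head-to-head, so there is no Condorcet winner.

none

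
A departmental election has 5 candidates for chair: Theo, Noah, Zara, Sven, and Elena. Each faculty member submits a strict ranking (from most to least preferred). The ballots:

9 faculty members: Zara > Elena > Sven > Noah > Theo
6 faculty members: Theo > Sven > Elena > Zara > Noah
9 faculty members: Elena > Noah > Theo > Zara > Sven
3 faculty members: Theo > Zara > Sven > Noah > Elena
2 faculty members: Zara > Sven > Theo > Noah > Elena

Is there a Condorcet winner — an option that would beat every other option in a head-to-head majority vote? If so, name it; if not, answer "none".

Elena

Elena vs Theo: 18–11 for Elena.
Elena vs Noah: 24–5 for Elena.
Elena vs Zara: 15–14 for Elena.
Elena vs Sven: 18–11 for Elena.
Elena beats every other option head-to-head.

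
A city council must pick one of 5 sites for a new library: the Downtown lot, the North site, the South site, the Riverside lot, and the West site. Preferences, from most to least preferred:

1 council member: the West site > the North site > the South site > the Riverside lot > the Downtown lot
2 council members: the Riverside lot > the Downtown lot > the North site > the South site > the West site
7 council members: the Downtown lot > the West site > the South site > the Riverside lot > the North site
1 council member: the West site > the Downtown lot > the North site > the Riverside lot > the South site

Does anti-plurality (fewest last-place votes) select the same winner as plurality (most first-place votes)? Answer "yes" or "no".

Anti-plurality — last-place votes: the Downtown lot 1, the North site 7, the South site 1, the Riverside lot 0, the West site 2. Winner: the Riverside lot.
Plurality — first-place votes: the Downtown lot 7, the North site 0, the South site 0, the Riverside lot 2, the West site 2. Winner: the Downtown lot.
The two methods disagree.

no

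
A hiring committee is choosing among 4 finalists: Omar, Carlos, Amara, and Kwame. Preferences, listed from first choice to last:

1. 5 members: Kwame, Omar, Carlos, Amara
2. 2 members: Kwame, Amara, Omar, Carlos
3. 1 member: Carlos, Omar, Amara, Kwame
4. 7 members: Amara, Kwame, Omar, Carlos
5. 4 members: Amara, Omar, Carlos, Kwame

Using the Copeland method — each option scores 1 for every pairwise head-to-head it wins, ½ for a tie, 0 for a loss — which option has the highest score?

Omar: beats Carlos; loses to Amara and Kwame → score 1.
Carlos: loses to Omar, Amara, and Kwame → score 0.
Amara: beats Omar, Carlos, and Kwame → score 3.
Kwame: beats Omar and Carlos; loses to Amara → score 2.
Amara has the best pairwise record.

Amara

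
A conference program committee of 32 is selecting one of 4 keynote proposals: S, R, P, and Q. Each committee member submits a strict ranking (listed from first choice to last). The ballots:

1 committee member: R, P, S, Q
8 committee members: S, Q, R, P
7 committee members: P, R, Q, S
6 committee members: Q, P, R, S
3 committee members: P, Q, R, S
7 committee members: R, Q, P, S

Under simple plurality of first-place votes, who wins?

First-place votes: S 8, R 8, P 10, Q 6.
P has the most first-place votes.

P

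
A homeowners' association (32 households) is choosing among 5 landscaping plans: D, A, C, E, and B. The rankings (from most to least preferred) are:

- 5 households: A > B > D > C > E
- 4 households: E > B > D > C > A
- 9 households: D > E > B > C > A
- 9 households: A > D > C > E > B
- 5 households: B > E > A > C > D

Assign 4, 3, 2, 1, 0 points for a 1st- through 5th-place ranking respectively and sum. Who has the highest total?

D: 5·2 + 4·2 + 9·4 + 9·3 + 5·0 = 81
A: 5·4 + 4·0 + 9·0 + 9·4 + 5·2 = 66
C: 5·1 + 4·1 + 9·1 + 9·2 + 5·1 = 41
E: 5·0 + 4·4 + 9·3 + 9·1 + 5·3 = 67
B: 5·3 + 4·3 + 9·2 + 9·0 + 5·4 = 65
D has the highest Borda score (81).

D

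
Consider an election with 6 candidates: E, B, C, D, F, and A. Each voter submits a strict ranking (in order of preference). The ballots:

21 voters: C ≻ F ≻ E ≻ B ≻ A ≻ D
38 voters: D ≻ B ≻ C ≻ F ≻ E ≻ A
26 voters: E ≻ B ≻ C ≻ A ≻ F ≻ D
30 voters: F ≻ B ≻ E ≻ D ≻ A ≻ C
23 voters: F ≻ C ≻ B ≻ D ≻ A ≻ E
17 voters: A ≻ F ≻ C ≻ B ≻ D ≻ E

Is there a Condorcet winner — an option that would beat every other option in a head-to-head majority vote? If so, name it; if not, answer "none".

none

Checking pairwise contests:
B beats E 108–47.
F beats B 91–64.
B beats C 94–61.
B beats D 117–38.
C beats F 85–70.
E beats A 115–40.
Every option loses at least one head-to-head, so there is no Condorcet winner.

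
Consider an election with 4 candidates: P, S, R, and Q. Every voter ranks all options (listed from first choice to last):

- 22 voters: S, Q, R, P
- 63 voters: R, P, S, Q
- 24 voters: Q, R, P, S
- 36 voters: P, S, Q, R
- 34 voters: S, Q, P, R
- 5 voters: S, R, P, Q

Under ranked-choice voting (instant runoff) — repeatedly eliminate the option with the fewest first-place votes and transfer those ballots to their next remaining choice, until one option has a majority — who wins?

Round 1: P 36, S 61, R 63, Q 24. Eliminate Q.
Round 2: P 36, S 61, R 87. Eliminate P.
Round 3: S 97, R 87. S has a majority.

S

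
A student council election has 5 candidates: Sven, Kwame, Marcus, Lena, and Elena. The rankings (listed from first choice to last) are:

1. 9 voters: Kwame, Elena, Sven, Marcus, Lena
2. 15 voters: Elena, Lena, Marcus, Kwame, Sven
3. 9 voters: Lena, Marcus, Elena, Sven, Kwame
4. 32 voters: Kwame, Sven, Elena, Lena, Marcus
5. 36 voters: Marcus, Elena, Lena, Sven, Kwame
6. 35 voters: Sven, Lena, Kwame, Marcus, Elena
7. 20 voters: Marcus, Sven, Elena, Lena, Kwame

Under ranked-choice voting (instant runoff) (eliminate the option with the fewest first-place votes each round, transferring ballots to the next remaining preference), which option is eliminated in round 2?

Elena

Round 1: Sven 35, Kwame 41, Marcus 56, Lena 9, Elena 15. Eliminate Lena.
Round 2: Sven 35, Kwame 41, Marcus 65, Elena 15. Eliminate Elena.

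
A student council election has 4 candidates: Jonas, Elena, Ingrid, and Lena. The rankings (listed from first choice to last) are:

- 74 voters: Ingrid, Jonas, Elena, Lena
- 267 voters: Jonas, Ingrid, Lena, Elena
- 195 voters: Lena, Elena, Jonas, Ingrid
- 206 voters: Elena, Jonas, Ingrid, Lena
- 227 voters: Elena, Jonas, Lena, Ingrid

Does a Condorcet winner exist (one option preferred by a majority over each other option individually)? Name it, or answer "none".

Elena

Elena vs Jonas: 628–341 for Elena.
Elena vs Ingrid: 628–341 for Elena.
Elena vs Lena: 507–462 for Elena.
Elena beats every other option head-to-head.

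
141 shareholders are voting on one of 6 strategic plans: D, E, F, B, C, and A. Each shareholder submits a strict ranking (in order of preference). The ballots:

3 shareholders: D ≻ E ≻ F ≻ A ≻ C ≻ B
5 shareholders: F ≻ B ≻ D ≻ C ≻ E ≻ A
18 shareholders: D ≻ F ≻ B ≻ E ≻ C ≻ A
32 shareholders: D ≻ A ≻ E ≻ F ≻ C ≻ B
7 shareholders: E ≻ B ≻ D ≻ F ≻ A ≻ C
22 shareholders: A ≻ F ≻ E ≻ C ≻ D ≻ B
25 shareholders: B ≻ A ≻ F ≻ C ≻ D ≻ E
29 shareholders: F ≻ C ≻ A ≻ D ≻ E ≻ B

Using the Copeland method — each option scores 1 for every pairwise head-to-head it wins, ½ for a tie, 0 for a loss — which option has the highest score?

A

D: beats E and B; loses to F, C, and A → score 2.
E: beats B and C; loses to D, F, and A → score 2.
F: beats D, E, B, and C; loses to A → score 4.
B: loses to D, E, F, C, and A → score 0.
C: beats D and B; loses to E, F, and A → score 2.
A: beats D, E, F, B, and C → score 5.
A has the best pairwise record.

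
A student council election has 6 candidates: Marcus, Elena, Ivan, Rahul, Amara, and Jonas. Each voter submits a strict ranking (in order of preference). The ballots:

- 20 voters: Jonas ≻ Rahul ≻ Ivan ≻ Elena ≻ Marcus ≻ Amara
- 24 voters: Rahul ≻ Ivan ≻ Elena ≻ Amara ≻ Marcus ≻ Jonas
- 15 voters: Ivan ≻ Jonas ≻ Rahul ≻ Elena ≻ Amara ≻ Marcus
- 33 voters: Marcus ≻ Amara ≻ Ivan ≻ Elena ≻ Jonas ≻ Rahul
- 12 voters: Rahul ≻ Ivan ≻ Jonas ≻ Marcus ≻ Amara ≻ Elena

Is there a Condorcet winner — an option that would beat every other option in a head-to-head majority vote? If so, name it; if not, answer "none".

Checking pairwise contests:
Elena beats Marcus 59–45.
Ivan beats Elena 104–0.
Rahul beats Ivan 56–48.
Jonas beats Rahul 68–36.
Marcus beats Amara 65–39.
Marcus beats Jonas 57–47.
Every option loses at least one head-to-head, so there is no Condorcet winner.

none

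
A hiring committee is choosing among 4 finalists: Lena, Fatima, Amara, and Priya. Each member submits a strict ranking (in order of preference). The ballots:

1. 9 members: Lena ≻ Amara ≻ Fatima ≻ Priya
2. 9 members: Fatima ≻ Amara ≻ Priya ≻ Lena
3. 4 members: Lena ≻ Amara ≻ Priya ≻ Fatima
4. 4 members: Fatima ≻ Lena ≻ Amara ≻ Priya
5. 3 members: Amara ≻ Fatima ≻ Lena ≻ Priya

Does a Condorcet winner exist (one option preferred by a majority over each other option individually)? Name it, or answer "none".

Checking pairwise contests:
Fatima beats Lena 16–13.
Amara beats Fatima 16–13.
Lena beats Amara 17–12.
Lena beats Priya 20–9.
Every option loses at least one head-to-head, so there is no Condorcet winner.

none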